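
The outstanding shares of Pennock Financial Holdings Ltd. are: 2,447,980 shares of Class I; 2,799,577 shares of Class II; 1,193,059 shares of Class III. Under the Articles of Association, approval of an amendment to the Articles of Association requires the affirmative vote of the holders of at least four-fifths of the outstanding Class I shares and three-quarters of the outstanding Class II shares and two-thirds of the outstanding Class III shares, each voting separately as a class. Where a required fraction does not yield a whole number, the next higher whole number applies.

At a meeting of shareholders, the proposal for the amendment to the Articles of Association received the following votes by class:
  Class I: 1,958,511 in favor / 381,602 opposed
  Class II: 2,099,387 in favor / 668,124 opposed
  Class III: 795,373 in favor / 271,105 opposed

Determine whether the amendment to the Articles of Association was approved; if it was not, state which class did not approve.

Not approved — the Class II shares did not give the required vote.

Class I: 4/5 of 2447980 = 1958384; 1,958,384 required, 1,958,511 in favor — approved.
Class II: 3/4 of 2799577 = 2099682.75, rounded up to 2099683; 2,099,683 required, 2,099,387 in favor — not approved.
Class III: 2/3 of 1193059 = 795372.67, rounded up to 795373; 795,373 required, 795,373 in favor — approved.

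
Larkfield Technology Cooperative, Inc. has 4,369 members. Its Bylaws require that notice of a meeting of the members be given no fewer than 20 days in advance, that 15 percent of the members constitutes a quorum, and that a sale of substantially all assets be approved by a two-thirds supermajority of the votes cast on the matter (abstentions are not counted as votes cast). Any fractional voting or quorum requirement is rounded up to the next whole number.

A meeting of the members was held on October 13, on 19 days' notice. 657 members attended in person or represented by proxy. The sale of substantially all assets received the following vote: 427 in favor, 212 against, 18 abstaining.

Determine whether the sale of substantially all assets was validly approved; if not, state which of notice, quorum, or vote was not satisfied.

Notice: 19 days given; 20 required. Not satisfied.
Quorum: 15% of 4,369 = 655.35, rounded up to 656; 657 present. Satisfied.
Vote: requires two-thirds of the votes cast (657 − 18 abstaining = 639); 2/3 of 639 = 426, so 426 needed; 427 in favor. Satisfied.

Invalid — notice requirement not satisfied.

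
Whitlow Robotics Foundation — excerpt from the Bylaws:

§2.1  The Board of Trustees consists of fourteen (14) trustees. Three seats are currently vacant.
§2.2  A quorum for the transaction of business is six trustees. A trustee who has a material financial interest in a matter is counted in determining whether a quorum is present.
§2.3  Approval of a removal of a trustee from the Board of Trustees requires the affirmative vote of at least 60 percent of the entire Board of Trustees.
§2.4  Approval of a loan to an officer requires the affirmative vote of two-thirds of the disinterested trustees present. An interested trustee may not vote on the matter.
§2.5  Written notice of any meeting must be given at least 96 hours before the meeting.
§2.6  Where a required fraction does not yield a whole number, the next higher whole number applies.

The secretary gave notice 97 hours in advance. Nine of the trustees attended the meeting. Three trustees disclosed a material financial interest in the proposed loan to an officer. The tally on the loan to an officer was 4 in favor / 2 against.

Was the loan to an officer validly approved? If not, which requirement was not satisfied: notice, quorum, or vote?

Notice: 97 hours given; 96 required (97 ≥ 96). Satisfied.
Quorum: 9 present (interested trustees count toward quorum); quorum is 6. Satisfied.
Vote: the loan to an officer requires two-thirds of the disinterested trustees present (9 − 3 = 6). 2/3 of 6 = 4, so 4 affirmative votes are needed; 4 voted in favor. Satisfied.

Valid — all requirements satisfied.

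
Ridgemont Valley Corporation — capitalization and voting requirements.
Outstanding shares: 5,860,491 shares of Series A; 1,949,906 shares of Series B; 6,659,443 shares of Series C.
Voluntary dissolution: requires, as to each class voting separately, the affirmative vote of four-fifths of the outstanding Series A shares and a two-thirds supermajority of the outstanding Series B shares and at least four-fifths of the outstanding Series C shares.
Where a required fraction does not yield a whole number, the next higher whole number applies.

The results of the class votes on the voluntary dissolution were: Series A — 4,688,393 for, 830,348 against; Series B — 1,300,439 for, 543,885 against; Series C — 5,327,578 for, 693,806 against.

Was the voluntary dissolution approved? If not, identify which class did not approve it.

Approved — every class gave the required vote.

Series A: 4/5 of 5860491 = 4688392.80, rounded up to 4688393; 4,688,393 required, 4,688,393 in favor — approved.
Series B: 2/3 of 1949906 = 1299937.33, rounded up to 1299938; 1,299,938 required, 1,300,439 in favor — approved.
Series C: 4/5 of 6659443 = 5327554.40, rounded up to 5327555; 5,327,555 required, 5,327,578 in favor — approved.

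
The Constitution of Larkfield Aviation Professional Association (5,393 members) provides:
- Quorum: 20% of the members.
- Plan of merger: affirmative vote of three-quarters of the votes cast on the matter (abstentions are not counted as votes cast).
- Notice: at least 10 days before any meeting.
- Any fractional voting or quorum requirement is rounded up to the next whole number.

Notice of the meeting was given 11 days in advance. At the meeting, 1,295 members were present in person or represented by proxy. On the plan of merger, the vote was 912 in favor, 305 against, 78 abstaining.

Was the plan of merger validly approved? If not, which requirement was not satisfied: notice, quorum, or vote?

Notice: 11 days given; 10 required. Satisfied.
Quorum: 20% of 5,393 = 1,078.60, rounded up to 1,079; 1,295 present. Satisfied.
Vote: requires three-fourths of the votes cast (1,295 − 78 abstaining = 1,217); 3/4 of 1217 = 912.75, rounded up to 913, so 913 needed; 912 in favor. Not satisfied.

Invalid — vote requirement not satisfied.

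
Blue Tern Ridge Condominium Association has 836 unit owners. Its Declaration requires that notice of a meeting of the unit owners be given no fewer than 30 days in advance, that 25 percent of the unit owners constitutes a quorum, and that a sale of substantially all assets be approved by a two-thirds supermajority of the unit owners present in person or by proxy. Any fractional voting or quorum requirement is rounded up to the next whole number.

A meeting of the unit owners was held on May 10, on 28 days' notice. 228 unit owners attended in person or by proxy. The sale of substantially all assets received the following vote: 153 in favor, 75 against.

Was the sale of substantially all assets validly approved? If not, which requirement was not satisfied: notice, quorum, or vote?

Invalid — notice requirement not satisfied.

Notice: 28 days given; 30 required. Not satisfied.
Quorum: 25% of 836 = 209; 228 present. Satisfied.
Vote: requires two-thirds of those present (228); 2/3 of 228 = 152, so 152 needed; 153 in favor. Satisfied.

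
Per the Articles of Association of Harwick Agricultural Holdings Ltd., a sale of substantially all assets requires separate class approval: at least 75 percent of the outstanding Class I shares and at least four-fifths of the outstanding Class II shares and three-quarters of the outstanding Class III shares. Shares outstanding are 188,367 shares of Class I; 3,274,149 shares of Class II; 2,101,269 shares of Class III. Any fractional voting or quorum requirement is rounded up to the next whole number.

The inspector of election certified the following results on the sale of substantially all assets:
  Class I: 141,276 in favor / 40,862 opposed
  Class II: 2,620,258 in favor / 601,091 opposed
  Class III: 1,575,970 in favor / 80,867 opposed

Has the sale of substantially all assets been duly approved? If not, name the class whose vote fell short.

Approved — every class gave the required vote.

Class I: 3/4 of 188367 = 141275.25, rounded up to 141276; 141,276 required, 141,276 in favor — approved.
Class II: 4/5 of 3274149 = 2619319.20, rounded up to 2619320; 2,619,320 required, 2,620,258 in favor — approved.
Class III: 3/4 of 2101269 = 1575951.75, rounded up to 1575952; 1,575,952 required, 1,575,970 in favor — approved.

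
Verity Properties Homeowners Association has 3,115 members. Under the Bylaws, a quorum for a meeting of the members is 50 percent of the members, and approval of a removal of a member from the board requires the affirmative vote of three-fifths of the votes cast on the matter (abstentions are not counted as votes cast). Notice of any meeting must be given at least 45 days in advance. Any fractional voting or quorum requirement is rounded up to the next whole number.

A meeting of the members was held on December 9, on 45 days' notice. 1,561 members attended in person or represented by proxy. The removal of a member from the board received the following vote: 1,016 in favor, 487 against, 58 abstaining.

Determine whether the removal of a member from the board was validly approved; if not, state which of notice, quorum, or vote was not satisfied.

Valid — all requirements satisfied.

Notice: 45 days given; 45 required. Satisfied.
Quorum: 50% of 3,115 = 1,557.50, rounded up to 1,558; 1,561 present. Satisfied.
Vote: requires three-fifths of the votes cast (1,561 − 58 abstaining = 1,503); 3/5 of 1503 = 901.80, rounded up to 902, so 902 needed; 1,016 in favor. Satisfied.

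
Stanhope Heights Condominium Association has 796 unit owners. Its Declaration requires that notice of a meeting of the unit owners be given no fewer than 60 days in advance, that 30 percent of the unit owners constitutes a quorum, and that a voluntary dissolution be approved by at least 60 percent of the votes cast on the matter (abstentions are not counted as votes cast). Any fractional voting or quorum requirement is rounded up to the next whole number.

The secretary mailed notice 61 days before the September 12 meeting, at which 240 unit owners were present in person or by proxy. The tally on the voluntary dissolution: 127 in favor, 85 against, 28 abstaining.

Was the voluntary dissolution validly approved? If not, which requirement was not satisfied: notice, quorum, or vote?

Notice: 61 days given; 60 required. Satisfied.
Quorum: 30% of 796 = 238.80, rounded up to 239; 240 present. Satisfied.
Vote: requires three-fifths of the votes cast (240 − 28 abstaining = 212); 3/5 of 212 = 127.20, rounded up to 128, so 128 needed; 127 in favor. Not satisfied.

Invalid — vote requirement not satisfied.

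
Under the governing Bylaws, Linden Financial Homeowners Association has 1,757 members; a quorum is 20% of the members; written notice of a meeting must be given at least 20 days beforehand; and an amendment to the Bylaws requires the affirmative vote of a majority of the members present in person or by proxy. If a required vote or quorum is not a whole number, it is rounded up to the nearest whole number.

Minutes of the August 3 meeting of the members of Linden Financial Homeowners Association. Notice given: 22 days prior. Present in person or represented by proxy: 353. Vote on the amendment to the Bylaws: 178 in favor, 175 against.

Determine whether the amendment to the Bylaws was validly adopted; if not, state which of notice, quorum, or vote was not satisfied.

Valid — all requirements satisfied.

Notice: 22 days given; 20 required. Satisfied.
Quorum: 20% of 1,757 = 351.40, rounded up to 352; 353 present. Satisfied.
Vote: requires a majority of those present (353); a majority of 353 is 177, so 177 needed; 178 in favor. Satisfied.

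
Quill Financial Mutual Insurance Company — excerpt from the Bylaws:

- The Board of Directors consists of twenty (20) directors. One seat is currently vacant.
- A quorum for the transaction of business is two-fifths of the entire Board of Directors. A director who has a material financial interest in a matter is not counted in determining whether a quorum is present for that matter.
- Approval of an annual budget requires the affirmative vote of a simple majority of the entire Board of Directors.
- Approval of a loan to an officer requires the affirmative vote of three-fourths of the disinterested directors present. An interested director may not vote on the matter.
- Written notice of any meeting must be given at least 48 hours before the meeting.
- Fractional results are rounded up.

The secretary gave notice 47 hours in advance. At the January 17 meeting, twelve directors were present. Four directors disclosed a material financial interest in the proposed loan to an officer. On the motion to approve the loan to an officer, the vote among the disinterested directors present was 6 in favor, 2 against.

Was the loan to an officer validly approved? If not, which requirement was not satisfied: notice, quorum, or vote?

Invalid — notice requirement not satisfied.

Notice: 47 hours given; 48 required (47 < 48). Not satisfied.
Quorum: 12 present, but the 4 interested directors do not count, leaving 8. Quorum is 8. Satisfied.
Vote: the loan to an officer requires three-fourths of the disinterested directors present (12 − 4 = 8). 3/4 of 8 = 6, so 6 affirmative votes are needed; 6 voted in favor. Satisfied.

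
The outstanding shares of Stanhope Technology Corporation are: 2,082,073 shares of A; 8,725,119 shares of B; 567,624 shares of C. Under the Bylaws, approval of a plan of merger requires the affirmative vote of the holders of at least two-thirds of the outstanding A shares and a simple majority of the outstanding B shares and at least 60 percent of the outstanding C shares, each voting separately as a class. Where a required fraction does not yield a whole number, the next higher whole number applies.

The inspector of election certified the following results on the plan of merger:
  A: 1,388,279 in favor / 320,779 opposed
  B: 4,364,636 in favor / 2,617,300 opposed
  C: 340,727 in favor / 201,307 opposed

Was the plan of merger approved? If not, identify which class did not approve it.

A: 2/3 of 2082073 = 1388048.67, rounded up to 1388049; 1,388,049 required, 1,388,279 in favor — approved.
B: a majority of 8725119 is 4362560; 4,362,560 required, 4,364,636 in favor — approved.
C: 3/5 of 567624 = 340574.40, rounded up to 340575; 340,575 required, 340,727 in favor — approved.

Approved — every class gave the required vote.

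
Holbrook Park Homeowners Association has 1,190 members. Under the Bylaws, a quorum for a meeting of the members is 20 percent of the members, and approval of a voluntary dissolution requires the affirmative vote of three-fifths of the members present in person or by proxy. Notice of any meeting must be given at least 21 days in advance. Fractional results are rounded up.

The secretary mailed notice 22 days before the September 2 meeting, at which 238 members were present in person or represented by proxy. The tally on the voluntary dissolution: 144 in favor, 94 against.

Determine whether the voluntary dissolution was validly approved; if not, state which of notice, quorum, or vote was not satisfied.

Notice: 22 days given; 21 required. Satisfied.
Quorum: 20% of 1,190 = 238; 238 present. Satisfied.
Vote: requires three-fifths of those present (238); 3/5 of 238 = 142.80, rounded up to 143, so 143 needed; 144 in favor. Satisfied.

Valid — all requirements satisfied.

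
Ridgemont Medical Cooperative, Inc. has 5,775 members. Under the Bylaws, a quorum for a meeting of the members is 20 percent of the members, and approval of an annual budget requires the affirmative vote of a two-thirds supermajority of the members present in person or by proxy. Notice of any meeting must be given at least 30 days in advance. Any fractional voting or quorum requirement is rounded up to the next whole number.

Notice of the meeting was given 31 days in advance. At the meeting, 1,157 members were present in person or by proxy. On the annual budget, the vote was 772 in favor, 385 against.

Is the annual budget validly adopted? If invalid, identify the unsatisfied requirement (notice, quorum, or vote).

Notice: 31 days given; 30 required. Satisfied.
Quorum: 20% of 5,775 = 1,155; 1,157 present. Satisfied.
Vote: requires two-thirds of those present (1,157); 2/3 of 1157 = 771.33, rounded up to 772, so 772 needed; 772 in favor. Satisfied.

Valid — all requirements satisfied.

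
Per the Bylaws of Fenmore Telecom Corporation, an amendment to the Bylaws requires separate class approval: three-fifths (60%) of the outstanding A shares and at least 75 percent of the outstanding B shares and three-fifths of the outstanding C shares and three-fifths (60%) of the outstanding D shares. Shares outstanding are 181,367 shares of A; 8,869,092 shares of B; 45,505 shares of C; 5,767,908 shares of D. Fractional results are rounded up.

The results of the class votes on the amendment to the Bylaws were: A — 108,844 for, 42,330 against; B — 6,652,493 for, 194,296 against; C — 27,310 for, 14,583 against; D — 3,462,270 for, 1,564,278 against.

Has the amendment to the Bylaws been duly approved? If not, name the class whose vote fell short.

A: 3/5 of 181367 = 108820.20, rounded up to 108821; 108,821 required, 108,844 in favor — approved.
B: 3/4 of 8869092 = 6651819; 6,651,819 required, 6,652,493 in favor — approved.
C: 3/5 of 45505 = 27303; 27,303 required, 27,310 in favor — approved.
D: 3/5 of 5767908 = 3460744.80, rounded up to 3460745; 3,460,745 required, 3,462,270 in favor — approved.

Approved — every class gave the required vote.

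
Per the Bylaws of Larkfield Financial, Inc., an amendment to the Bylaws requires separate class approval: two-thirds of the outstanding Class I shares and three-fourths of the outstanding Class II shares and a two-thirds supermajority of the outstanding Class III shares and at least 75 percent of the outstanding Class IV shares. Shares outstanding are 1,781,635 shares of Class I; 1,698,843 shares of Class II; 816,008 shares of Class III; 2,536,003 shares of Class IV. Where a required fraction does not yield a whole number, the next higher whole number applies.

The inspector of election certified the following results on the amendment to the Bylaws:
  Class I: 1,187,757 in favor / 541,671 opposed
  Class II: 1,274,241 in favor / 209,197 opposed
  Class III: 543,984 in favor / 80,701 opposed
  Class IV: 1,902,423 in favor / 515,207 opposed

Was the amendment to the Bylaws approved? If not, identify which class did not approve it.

Class I: 2/3 of 1781635 = 1187756.67, rounded up to 1187757; 1,187,757 required, 1,187,757 in favor — approved.
Class II: 3/4 of 1698843 = 1274132.25, rounded up to 1274133; 1,274,133 required, 1,274,241 in favor — approved.
Class III: 2/3 of 816008 = 544005.33, rounded up to 544006; 544,006 required, 543,984 in favor — not approved.
Class IV: 3/4 of 2536003 = 1902002.25, rounded up to 1902003; 1,902,003 required, 1,902,423 in favor — approved.

Not approved — the Class III shares did not give the required vote.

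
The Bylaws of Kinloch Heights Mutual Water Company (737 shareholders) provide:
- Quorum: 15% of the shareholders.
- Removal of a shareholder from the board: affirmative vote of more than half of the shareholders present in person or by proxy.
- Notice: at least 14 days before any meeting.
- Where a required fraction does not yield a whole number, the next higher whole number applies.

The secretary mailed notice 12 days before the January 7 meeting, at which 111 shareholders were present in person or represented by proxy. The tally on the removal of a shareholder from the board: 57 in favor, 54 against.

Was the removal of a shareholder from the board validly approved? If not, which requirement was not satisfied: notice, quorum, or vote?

Invalid — notice requirement not satisfied.

Notice: 12 days given; 14 required. Not satisfied.
Quorum: 15% of 737 = 110.55, rounded up to 111; 111 present. Satisfied.
Vote: requires a majority of those present (111); a majority of 111 is 56, so 56 needed; 57 in favor. Satisfied.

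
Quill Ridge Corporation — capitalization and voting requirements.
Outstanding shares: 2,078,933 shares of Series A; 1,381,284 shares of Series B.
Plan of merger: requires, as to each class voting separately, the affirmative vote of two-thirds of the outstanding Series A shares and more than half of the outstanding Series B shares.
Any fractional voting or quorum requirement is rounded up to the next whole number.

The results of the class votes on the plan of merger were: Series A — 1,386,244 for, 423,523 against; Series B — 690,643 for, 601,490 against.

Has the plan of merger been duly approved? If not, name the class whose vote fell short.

Approved — every class gave the required vote.

Series A: 2/3 of 2078933 = 1385955.33, rounded up to 1385956; 1,385,956 required, 1,386,244 in favor — approved.
Series B: a majority of 1381284 is 690643; 690,643 required, 690,643 in favor — approved.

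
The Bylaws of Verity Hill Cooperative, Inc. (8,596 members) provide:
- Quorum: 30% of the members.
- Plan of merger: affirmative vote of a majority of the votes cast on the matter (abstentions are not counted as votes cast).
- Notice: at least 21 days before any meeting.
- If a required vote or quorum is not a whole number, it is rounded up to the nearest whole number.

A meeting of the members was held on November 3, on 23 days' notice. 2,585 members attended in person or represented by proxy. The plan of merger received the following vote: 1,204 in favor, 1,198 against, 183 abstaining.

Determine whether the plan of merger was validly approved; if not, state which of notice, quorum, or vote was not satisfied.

Notice: 23 days given; 21 required. Satisfied.
Quorum: 30% of 8,596 = 2,578.80, rounded up to 2,579; 2,585 present. Satisfied.
Vote: requires a majority of the votes cast (2,585 − 183 abstaining = 2,402); a majority of 2402 is 1202, so 1,202 needed; 1,204 in favor. Satisfied.

Valid — all requirements satisfied.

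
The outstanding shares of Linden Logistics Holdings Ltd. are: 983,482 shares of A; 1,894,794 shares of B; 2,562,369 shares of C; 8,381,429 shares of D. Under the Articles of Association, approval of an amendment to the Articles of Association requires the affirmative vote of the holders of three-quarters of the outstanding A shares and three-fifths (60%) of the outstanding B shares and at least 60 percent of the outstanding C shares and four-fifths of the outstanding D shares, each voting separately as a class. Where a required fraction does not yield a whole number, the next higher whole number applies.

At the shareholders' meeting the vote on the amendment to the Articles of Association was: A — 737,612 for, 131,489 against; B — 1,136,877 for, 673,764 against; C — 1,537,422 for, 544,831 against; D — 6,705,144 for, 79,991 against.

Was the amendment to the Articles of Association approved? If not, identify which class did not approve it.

A: 3/4 of 983482 = 737611.50, rounded up to 737612; 737,612 required, 737,612 in favor — approved.
B: 3/5 of 1894794 = 1136876.40, rounded up to 1136877; 1,136,877 required, 1,136,877 in favor — approved.
C: 3/5 of 2562369 = 1537421.40, rounded up to 1537422; 1,537,422 required, 1,537,422 in favor — approved.
D: 4/5 of 8381429 = 6705143.20, rounded up to 6705144; 6,705,144 required, 6,705,144 in favor — approved.

Approved — every class gave the required vote.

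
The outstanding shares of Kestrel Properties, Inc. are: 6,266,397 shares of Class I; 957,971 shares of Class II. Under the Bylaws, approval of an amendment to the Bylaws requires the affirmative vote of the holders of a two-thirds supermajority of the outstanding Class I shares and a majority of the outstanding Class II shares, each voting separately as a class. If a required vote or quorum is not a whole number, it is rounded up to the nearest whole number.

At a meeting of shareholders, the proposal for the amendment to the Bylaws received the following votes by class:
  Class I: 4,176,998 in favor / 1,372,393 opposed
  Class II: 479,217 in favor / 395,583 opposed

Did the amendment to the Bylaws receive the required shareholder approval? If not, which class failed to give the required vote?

Class I: 2/3 of 6266397 = 4177598; 4,177,598 required, 4,176,998 in favor — not approved.
Class II: a majority of 957971 is 478986; 478,986 required, 479,217 in favor — approved.

Not approved — the Class I shares did not give the required vote.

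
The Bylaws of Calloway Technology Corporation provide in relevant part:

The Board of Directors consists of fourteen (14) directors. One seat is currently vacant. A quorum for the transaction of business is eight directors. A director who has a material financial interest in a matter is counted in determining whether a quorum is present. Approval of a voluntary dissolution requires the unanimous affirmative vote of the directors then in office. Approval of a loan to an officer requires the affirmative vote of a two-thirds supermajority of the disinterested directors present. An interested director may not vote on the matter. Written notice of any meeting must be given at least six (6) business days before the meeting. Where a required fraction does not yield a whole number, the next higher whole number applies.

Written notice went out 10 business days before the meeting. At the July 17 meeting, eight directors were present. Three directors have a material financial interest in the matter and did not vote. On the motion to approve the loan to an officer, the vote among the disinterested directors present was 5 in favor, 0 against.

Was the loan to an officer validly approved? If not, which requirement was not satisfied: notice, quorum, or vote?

Notice: 10 business days given; 6 required (10 ≥ 6). Satisfied.
Quorum: 8 present (interested directors count toward quorum); quorum is 8. Satisfied.
Vote: the loan to an officer requires two-thirds of the disinterested directors present (8 − 3 = 5). 2/3 of 5 = 3.33, rounded up to 4, so 4 affirmative votes are needed; 5 voted in favor. Satisfied.

Valid — all requirements satisfied.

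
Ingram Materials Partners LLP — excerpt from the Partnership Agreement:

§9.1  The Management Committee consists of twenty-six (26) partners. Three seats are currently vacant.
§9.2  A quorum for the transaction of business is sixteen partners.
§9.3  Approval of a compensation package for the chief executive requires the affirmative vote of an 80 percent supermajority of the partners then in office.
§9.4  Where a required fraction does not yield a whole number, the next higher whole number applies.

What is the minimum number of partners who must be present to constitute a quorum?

The quorum is fixed at 16.

16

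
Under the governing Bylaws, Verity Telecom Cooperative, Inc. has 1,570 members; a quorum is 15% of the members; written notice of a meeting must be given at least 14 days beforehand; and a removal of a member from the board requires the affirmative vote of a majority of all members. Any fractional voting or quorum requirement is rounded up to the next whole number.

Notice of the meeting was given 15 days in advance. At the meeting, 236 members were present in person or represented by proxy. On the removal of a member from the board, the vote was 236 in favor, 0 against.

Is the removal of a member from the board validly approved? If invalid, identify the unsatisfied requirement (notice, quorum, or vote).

Notice: 15 days given; 14 required. Satisfied.
Quorum: 15% of 1,570 = 235.50, rounded up to 236; 236 present. Satisfied.
Vote: requires a majority of all members (1,570); a majority of 1570 is 786, so 786 needed; 236 in favor. Not satisfied.

Invalid — vote requirement not satisfied.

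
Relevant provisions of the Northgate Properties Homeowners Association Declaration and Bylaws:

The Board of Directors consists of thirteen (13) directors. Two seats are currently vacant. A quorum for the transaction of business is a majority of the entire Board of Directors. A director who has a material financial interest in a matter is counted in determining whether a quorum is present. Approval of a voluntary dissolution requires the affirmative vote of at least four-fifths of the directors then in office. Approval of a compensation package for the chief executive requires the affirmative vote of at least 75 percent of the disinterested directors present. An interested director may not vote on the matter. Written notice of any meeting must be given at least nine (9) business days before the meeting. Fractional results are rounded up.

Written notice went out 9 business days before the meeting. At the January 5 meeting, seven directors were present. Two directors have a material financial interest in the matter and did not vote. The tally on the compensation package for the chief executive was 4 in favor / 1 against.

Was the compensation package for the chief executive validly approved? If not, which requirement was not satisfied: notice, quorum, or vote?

Valid — all requirements satisfied.

Notice: 9 business days given; 9 required (9 ≥ 9). Satisfied.
Quorum: 7 present (interested directors count toward quorum); quorum is 7. Satisfied.
Vote: the compensation package for the chief executive requires three-fourths of the disinterested directors present (7 − 2 = 5). 3/4 of 5 = 3.75, rounded up to 4, so 4 affirmative votes are needed; 4 voted in favor. Satisfied.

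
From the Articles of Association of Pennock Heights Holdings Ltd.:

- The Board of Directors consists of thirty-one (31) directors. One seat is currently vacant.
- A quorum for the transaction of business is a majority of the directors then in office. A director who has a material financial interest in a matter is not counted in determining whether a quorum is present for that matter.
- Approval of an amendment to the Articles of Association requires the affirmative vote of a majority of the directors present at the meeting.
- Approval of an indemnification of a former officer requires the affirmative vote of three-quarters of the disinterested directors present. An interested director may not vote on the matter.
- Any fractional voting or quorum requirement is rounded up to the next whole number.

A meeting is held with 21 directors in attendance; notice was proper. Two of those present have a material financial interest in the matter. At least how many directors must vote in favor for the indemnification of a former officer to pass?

The indemnification of a former officer requires three-fourths of the disinterested directors present (21 − 2 = 19).
3/4 of 19 = 14.25, rounded up to 15.

15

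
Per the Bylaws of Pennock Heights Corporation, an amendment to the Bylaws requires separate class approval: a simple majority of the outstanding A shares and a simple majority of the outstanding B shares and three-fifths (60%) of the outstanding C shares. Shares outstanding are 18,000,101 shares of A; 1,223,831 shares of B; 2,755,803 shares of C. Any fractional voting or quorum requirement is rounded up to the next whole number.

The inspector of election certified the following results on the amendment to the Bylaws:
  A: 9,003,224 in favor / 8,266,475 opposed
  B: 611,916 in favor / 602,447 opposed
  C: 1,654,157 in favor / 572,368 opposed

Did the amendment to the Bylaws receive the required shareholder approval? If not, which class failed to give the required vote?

Approved — every class gave the required vote.

A: a majority of 18000101 is 9000051; 9,000,051 required, 9,003,224 in favor — approved.
B: a majority of 1223831 is 611916; 611,916 required, 611,916 in favor — approved.
C: 3/5 of 2755803 = 1653481.80, rounded up to 1653482; 1,653,482 required, 1,654,157 in favor — approved.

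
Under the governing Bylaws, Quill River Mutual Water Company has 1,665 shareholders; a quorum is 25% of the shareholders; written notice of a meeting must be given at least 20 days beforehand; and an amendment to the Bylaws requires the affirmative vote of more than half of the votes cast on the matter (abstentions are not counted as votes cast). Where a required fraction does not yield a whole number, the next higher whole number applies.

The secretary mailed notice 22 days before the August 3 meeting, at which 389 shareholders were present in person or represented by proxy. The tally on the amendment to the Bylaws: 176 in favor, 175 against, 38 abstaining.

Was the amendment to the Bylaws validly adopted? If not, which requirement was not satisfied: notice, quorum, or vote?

Notice: 22 days given; 20 required. Satisfied.
Quorum: 25% of 1,665 = 416.25, rounded up to 417; 389 present. Not satisfied.
Vote: requires a majority of the votes cast (389 − 38 abstaining = 351); a majority of 351 is 176, so 176 needed; 176 in favor. Satisfied.

Invalid — quorum requirement not satisfied.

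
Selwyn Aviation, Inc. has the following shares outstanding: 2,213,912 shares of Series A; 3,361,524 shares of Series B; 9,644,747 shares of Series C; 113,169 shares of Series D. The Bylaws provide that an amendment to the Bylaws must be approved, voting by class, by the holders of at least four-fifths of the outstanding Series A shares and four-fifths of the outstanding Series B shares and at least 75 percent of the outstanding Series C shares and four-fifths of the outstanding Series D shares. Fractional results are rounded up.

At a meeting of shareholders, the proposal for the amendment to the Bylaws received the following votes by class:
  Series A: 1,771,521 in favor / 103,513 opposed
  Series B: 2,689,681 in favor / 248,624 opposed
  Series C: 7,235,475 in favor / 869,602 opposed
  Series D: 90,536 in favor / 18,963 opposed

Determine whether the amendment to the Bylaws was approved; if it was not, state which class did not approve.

Approved — every class gave the required vote.

Series A: 4/5 of 2213912 = 1771129.60, rounded up to 1771130; 1,771,130 required, 1,771,521 in favor — approved.
Series B: 4/5 of 3361524 = 2689219.20, rounded up to 2689220; 2,689,220 required, 2,689,681 in favor — approved.
Series C: 3/4 of 9644747 = 7233560.25, rounded up to 7233561; 7,233,561 required, 7,235,475 in favor — approved.
Series D: 4/5 of 113169 = 90535.20, rounded up to 90536; 90,536 required, 90,536 in favor — approved.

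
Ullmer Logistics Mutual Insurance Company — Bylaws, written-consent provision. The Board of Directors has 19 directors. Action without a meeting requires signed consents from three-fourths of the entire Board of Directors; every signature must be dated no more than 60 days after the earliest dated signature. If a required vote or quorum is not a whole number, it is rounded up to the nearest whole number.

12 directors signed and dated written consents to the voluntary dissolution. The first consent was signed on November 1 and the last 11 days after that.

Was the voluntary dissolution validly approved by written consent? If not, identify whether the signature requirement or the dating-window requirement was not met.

Signatures required: three-fourths of 19 — 3/4 of 19 = 14.25, rounded up to 15, so 15 needed; 12 signed. Insufficient.
Dating window: the latest signature is 11 days after the earliest; the limit is 60 days. Within the window.

Not effective — insufficient signatures.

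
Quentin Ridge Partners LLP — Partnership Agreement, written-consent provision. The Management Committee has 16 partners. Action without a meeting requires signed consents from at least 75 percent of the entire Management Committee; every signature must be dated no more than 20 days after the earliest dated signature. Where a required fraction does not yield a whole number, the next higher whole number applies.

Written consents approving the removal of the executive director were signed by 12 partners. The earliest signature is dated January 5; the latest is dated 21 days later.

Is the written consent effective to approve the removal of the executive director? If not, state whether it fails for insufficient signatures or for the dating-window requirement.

Signatures required: at least 75 percent of 16 — 3/4 of 16 = 12, so 12 needed; 12 signed. Sufficient.
Dating window: the latest signature is 21 days after the earliest; the limit is 20 days. Outside the window.

Not effective — dating-window requirement not satisfied.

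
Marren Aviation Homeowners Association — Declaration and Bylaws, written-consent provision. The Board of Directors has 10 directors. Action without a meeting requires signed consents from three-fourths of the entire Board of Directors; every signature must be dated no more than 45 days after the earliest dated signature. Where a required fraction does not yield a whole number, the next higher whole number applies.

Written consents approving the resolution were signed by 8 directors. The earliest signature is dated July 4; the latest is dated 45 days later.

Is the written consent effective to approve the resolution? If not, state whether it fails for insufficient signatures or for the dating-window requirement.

Effective — both the signature and dating-window requirements are satisfied.

Signatures required: three-fourths of 10 — 3/4 of 10 = 7.50, rounded up to 8, so 8 needed; 8 signed. Sufficient.
Dating window: the latest signature is 45 days after the earliest; the limit is 45 days. Within the window.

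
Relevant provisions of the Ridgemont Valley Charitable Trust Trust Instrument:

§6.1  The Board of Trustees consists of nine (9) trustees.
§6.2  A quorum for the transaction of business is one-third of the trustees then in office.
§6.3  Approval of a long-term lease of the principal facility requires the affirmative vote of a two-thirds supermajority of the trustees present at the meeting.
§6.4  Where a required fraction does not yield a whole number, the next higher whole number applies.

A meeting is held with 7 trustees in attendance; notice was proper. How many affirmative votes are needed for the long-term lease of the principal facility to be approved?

5

The long-term lease of the principal facility requires two-thirds of the trustees present (7).
2/3 of 7 = 4.67, rounded up to 5.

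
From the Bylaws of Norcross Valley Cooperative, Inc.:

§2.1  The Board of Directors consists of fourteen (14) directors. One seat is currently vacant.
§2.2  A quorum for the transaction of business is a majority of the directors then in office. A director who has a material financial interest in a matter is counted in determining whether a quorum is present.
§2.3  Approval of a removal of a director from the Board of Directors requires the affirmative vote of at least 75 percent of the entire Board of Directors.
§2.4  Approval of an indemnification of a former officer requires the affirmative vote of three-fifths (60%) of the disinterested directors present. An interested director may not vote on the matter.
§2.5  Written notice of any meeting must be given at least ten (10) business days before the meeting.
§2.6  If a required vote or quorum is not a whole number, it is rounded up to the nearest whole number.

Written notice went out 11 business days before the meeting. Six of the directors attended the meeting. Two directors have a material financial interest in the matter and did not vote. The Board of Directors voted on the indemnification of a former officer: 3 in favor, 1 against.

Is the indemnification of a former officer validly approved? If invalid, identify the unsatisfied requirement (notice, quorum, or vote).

Invalid — quorum requirement not satisfied.

Notice: 11 business days given; 10 required (11 ≥ 10). Satisfied.
Quorum: 6 present (interested directors count toward quorum); quorum is 7. Not satisfied.
Vote: the indemnification of a former officer requires three-fifths of the disinterested directors present (6 − 2 = 4). 3/5 of 4 = 2.40, rounded up to 3, so 3 affirmative votes are needed; 3 voted in favor. Satisfied. (Moot — without a quorum no business can be validly transacted.)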